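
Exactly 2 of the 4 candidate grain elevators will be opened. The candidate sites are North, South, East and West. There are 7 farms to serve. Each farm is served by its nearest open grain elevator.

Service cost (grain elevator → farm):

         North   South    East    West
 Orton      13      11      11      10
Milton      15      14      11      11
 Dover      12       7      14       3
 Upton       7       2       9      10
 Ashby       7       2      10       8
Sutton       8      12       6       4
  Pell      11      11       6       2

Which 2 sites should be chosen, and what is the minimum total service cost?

Choose South and West; total service cost 34.

With exactly 2 open, each farm uses its cheapest among the chosen.
{South, West}: Orton→West 10, Milton→West 11, Dover→West 3, Upton→South 2, Ashby→South 2, Sutton→West 4, Pell→West 2. Service cost 34.
{North, West}: service cost 44
{South, East}: service cost 45
Among all 6 size-2 choices, {South, West} is lowest.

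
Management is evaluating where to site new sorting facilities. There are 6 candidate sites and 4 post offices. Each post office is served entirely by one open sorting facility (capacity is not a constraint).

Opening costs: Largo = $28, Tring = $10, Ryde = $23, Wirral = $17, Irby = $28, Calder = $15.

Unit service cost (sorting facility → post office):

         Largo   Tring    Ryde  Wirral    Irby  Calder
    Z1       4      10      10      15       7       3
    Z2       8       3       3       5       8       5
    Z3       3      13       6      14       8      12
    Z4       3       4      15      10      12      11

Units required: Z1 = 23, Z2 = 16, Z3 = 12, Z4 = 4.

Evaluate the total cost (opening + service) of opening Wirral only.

Total cost: 650

Each post office is assigned to its cheapest site among the open ones.
{Wirral}: Z1→Wirral 15·23=345, Z2→Wirral 5·16=80, Z3→Wirral 14·12=168, Z4→Wirral 10·4=40. Service 633; fixed 17; total 650.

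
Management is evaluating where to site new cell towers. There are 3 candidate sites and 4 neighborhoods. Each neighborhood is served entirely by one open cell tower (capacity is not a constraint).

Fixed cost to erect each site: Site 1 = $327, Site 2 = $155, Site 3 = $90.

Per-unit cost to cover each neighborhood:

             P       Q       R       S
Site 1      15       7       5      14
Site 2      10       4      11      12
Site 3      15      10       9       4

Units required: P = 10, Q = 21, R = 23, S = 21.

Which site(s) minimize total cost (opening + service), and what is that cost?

For any fixed open set, each neighborhood goes to its cheapest open site; total = fixed + service.
{Site 2, Site 3}: P→Site 2 10·10=100, Q→Site 2 4·21=84, R→Site 3 9·23=207, S→Site 3 4·21=84. Service 475; fixed 245; total 720.
{Site 3}: service 651 + fixed 90 = 741
{Site 2}: service 689 + fixed 155 = 844
{Site 1, Site 2, Site 3}: P→Site 2 10·10=100, Q→Site 2 4·21=84, R→Site 1 5·23=115, S→Site 3 4·21=84. Service 383; fixed 572; total 955.
No other subset beats 720.

Open Site 2 and Site 3; minimum total cost 720.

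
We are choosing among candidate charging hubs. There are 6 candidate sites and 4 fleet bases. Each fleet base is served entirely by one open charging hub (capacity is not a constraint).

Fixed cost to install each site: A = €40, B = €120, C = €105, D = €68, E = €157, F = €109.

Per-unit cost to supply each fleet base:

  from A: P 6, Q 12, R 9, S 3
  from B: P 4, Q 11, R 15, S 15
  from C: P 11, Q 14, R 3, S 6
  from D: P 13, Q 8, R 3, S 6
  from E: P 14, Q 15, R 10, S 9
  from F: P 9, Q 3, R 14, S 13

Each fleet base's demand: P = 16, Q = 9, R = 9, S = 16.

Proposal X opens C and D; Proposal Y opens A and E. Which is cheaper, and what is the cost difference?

Proposal Y is cheaper by 14.

Proposal X: {C, D}: P→C 11·16=176, Q→D 8·9=72, R→C 3·9=27, S→C 6·16=96. Service 371; fixed 173; total 544.
Proposal Y: {A, E}: P→A 6·16=96, Q→A 12·9=108, R→A 9·9=81, S→A 3·16=48. Service 333; fixed 197; total 530.
Difference: |544 − 530| = 14.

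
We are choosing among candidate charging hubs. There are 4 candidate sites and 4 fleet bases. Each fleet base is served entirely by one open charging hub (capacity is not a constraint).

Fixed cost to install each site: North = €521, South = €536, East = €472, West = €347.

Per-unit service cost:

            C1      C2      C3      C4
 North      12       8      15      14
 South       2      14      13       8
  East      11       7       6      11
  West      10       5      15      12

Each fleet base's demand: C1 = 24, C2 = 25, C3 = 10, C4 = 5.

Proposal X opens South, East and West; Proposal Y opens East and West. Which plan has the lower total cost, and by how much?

Proposal X: {South, East, West}: C1→South 2·24=48, C2→West 5·25=125, C3→East 6·10=60, C4→South 8·5=40. Service 273; fixed 1355; total 1628.
Proposal Y: {East, West}: C1→West 10·24=240, C2→West 5·25=125, C3→East 6·10=60, C4→East 11·5=55. Service 480; fixed 819; total 1299.
Difference: |1628 − 1299| = 329.

Proposal Y is cheaper by 329.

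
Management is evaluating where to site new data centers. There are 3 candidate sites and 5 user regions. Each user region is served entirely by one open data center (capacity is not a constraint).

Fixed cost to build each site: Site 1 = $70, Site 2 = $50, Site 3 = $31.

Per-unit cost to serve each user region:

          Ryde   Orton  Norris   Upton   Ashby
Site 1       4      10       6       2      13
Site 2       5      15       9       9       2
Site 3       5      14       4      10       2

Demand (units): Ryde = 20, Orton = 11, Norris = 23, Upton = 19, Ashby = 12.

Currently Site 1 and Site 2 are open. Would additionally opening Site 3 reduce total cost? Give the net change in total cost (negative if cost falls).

Current service cost with {Site 1, Site 2}: 390.
Adding Site 3: each user region re-picks its cheapest; new service cost 344, saving 46.
Extra fixed cost: 31. Net change = 31 − 46 = -15.
(Totals: 510 → 495.)

Yes — net change −15 (cost falls by 15).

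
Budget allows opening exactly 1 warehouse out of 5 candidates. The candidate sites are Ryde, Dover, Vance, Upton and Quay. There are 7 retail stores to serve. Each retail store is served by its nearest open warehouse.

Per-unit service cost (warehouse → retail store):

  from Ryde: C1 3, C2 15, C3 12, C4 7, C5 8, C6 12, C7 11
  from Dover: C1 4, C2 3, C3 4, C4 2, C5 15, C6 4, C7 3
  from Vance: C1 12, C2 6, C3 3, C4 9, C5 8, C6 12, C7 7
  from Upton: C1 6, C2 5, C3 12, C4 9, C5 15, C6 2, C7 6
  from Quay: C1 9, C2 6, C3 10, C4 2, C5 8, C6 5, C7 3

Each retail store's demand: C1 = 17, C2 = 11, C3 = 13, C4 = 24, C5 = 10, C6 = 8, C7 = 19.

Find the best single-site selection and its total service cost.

Choose Dover only; total service cost 440.

With exactly 1 open, each retail store uses its cheapest among the chosen.
{Dover}: C1→Dover 4·17=68, C2→Dover 3·11=33, C3→Dover 4·13=52, C4→Dover 2·24=48, C5→Dover 15·10=150, C6→Dover 4·8=32, C7→Dover 3·19=57. Service cost 440.
{Quay}: service cost 574
{Upton}: service cost 809
Among all 5 size-1 choices, {Dover} is lowest.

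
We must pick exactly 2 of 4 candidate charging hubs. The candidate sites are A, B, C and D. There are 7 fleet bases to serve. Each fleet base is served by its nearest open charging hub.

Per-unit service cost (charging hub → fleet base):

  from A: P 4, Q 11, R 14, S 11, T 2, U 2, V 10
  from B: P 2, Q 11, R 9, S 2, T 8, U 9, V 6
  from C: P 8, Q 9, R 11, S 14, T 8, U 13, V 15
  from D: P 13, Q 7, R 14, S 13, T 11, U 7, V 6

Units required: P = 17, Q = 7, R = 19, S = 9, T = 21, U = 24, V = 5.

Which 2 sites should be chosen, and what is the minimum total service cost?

With exactly 2 open, each fleet base uses its cheapest among the chosen.
{A, B}: P→B 2·17=34, Q→A 11·7=77, R→B 9·19=171, S→B 2·9=18, T→A 2·21=42, U→A 2·24=48, V→B 6·5=30. Service cost 420.
{A, C}: service cost 579
{A, D}: service cost 602
Among all 6 size-2 choices, {A, B} is lowest.

Choose A and B; total service cost 420.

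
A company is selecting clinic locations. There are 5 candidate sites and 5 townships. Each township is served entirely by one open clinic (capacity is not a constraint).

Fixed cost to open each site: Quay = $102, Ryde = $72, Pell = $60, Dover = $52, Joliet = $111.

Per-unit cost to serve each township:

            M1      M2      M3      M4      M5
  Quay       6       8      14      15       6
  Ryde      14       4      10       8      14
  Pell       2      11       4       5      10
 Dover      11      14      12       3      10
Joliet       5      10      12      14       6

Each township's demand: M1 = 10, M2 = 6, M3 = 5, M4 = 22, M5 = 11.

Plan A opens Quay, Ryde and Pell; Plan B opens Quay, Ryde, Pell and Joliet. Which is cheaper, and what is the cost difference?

Plan A: {Quay, Ryde, Pell}: M1→Pell 2·10=20, M2→Ryde 4·6=24, M3→Pell 4·5=20, M4→Pell 5·22=110, M5→Quay 6·11=66. Service 240; fixed 234; total 474.
Plan B: {Quay, Ryde, Pell, Joliet}: M1→Pell 2·10=20, M2→Ryde 4·6=24, M3→Pell 4·5=20, M4→Pell 5·22=110, M5→Quay 6·11=66. Service 240; fixed 345; total 585.
Difference: |474 − 585| = 111.

Plan A is cheaper by 111.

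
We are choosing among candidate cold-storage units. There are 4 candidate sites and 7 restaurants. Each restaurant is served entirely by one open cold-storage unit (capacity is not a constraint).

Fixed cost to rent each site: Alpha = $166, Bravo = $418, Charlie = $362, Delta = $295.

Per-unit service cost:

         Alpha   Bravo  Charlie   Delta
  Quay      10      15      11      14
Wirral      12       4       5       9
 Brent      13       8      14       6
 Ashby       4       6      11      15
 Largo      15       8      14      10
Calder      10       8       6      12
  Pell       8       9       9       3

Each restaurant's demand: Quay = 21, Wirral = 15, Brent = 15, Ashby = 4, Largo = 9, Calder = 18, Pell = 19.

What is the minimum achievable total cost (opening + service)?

For any fixed open set, each restaurant goes to its cheapest open site; total = fixed + service.
{Alpha}: Quay→Alpha 10·21=210, Wirral→Alpha 12·15=180, Brent→Alpha 13·15=195, Ashby→Alpha 4·4=16, Largo→Alpha 15·9=135, Calder→Alpha 10·18=180, Pell→Alpha 8·19=152. Service 1068; fixed 166; total 1234.
{Delta}: service 942 + fixed 295 = 1237
{Alpha, Delta}: Quay→Alpha 10·21=210, Wirral→Delta 9·15=135, Brent→Delta 6·15=90, Ashby→Alpha 4·4=16, Largo→Delta 10·9=90, Calder→Alpha 10·18=180, Pell→Delta 3·19=57. Service 778; fixed 461; total 1239.
{Alpha, Bravo, Charlie, Delta}: Quay→Alpha 10·21=210, Wirral→Bravo 4·15=60, Brent→Delta 6·15=90, Ashby→Alpha 4·4=16, Largo→Bravo 8·9=72, Calder→Charlie 6·18=108, Pell→Delta 3·19=57. Service 613; fixed 1241; total 1854.
No other subset beats 1234.

Minimum total cost: 1234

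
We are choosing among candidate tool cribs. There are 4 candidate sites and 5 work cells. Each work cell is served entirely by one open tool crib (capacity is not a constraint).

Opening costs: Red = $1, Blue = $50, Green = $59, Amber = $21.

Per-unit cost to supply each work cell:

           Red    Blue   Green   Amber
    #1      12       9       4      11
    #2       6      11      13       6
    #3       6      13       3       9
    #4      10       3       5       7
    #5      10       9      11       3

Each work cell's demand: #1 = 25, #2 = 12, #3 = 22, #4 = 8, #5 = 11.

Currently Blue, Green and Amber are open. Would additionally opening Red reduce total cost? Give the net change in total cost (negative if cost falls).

No — net change +1 (cost rises by 1).

Current service cost with {Blue, Green, Amber}: 295.
Adding Red: each work cell re-picks its cheapest; new service cost 295, saving 0.
Extra fixed cost: 1. Net change = 1 − 0 = 1.
(Totals: 425 → 426.)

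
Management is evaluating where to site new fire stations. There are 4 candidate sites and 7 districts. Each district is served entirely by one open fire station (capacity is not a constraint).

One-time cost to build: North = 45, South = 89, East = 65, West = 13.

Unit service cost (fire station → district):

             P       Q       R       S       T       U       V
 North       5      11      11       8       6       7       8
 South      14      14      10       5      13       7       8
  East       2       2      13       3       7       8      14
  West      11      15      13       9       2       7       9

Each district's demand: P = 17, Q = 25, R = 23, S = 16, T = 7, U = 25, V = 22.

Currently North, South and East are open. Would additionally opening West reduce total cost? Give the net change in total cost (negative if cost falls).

Current service cost with {North, South, East}: 755.
Adding West: each district re-picks its cheapest; new service cost 727, saving 28.
Extra fixed cost: 13. Net change = 13 − 28 = -15.
(Totals: 954 → 939.)

Yes — net change −15 (cost falls by 15).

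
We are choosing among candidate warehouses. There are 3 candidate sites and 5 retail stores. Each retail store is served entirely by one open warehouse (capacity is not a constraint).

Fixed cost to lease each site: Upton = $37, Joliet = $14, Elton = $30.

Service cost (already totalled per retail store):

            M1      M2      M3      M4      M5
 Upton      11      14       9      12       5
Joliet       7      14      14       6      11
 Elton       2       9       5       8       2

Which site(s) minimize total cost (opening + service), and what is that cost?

Open Elton only; minimum total cost 56.

For any fixed open set, each retail store goes to its cheapest open site; total = fixed + service.
{Elton}: M1→Elton 2, M2→Elton 9, M3→Elton 5, M4→Elton 8, M5→Elton 2. Service 26; fixed 30; total 56.
{Joliet}: M1→Joliet 7, M2→Joliet 14, M3→Joliet 14, M4→Joliet 6, M5→Joliet 11. Service 52; fixed 14; total 66.
{Joliet, Elton}: M1→Elton 2, M2→Elton 9, M3→Elton 5, M4→Joliet 6, M5→Elton 2. Service 24; fixed 44; total 68.
{Upton, Joliet, Elton}: M1→Elton 2, M2→Elton 9, M3→Elton 5, M4→Joliet 6, M5→Elton 2. Service 24; fixed 81; total 105.
(All 7 nonempty subsets were checked; Elton only is lowest.)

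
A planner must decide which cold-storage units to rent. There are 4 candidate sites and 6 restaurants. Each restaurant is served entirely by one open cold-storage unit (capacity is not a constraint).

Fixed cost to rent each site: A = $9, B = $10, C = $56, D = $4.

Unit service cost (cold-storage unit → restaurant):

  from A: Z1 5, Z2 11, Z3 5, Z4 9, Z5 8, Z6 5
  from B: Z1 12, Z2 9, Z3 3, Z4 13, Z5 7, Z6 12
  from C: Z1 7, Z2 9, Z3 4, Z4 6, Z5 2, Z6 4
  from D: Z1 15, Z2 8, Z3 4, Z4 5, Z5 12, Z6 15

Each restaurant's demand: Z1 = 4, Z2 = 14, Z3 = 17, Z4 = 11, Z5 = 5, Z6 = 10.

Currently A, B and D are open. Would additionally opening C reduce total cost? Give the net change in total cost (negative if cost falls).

No — net change +21 (cost rises by 21).

Current service cost with {A, B, D}: 323.
Adding C: each restaurant re-picks its cheapest; new service cost 288, saving 35.
Extra fixed cost: 56. Net change = 56 − 35 = 21.
(Totals: 346 → 367.)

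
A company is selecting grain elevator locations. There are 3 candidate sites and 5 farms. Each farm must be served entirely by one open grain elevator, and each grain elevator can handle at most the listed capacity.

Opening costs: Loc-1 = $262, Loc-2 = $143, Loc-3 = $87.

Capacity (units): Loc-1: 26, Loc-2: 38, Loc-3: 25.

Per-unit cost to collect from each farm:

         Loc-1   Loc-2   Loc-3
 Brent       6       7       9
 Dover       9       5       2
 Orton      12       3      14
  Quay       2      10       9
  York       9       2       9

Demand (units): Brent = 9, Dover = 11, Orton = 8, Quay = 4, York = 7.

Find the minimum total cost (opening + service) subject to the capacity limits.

Open {Loc-2, Loc-3}: Brent→Loc-2 7·9=63, Dover→Loc-3 2·11=22, Orton→Loc-2 3·8=24, Quay→Loc-3 9·4=36, York→Loc-2 2·7=14.
Loads: Loc-2 carries 24/38, Loc-3 carries 15/25. Service 159; fixed 230; total 389.
Next best feasible plan costs 393.

Minimum total cost: 389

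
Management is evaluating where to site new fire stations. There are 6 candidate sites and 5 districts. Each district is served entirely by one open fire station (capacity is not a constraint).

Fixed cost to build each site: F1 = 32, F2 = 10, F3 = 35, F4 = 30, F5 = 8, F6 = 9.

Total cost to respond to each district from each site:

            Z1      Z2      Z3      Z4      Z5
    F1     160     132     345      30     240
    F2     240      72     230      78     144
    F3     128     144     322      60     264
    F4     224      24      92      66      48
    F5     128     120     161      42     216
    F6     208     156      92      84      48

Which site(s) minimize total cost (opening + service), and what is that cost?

For any fixed open set, each district goes to its cheapest open site; total = fixed + service.
{F4, F5}: Z1→F5 128, Z2→F4 24, Z3→F4 92, Z4→F5 42, Z5→F4 48. Service 334; fixed 38; total 372.
{F4, F5, F6}: service 334 + fixed 47 = 381
{F2, F4, F5}: service 334 + fixed 48 = 382
{F1, F2, F3, F4, F5, F6}: service 322 + fixed 124 = 446
No other subset beats 372.

Open F4 and F5; minimum total cost 372.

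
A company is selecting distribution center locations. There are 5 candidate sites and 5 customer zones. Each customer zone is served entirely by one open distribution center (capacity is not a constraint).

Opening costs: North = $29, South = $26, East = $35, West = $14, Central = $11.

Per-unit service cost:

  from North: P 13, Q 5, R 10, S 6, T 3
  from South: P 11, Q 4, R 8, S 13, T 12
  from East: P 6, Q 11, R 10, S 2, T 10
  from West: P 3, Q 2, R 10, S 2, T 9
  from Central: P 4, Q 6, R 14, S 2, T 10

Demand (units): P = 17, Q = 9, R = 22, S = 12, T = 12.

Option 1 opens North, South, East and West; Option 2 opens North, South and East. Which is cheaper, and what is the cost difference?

Option 1 is cheaper by 55.

Option 1: {North, South, East, West}: P→West 3·17=51, Q→West 2·9=18, R→South 8·22=176, S→East 2·12=24, T→North 3·12=36. Service 305; fixed 104; total 409.
Option 2: {North, South, East}: P→East 6·17=102, Q→South 4·9=36, R→South 8·22=176, S→East 2·12=24, T→North 3·12=36. Service 374; fixed 90; total 464.
Difference: |409 − 464| = 55.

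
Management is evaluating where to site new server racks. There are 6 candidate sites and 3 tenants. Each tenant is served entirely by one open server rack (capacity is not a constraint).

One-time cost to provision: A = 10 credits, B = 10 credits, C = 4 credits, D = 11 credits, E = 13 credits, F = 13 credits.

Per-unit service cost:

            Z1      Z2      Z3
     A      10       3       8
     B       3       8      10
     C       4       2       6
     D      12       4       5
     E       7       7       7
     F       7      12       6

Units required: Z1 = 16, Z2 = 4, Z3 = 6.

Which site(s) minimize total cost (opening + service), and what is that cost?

For any fixed open set, each tenant goes to its cheapest open site; total = fixed + service.
{B, C}: Z1→B 3·16=48, Z2→C 2·4=8, Z3→C 6·6=36. Service 92; fixed 14; total 106.
{B, C, D}: Z1→B 3·16=48, Z2→C 2·4=8, Z3→D 5·6=30. Service 86; fixed 25; total 111.
{C}: Z1→C 4·16=64, Z2→C 2·4=8, Z3→C 6·6=36. Service 108; fixed 4; total 112.
{A, B, C, D, E, F}: Z1→B 3·16=48, Z2→C 2·4=8, Z3→D 5·6=30. Service 86; fixed 61; total 147.
No other subset beats 106.

Open B and C; minimum total cost 106.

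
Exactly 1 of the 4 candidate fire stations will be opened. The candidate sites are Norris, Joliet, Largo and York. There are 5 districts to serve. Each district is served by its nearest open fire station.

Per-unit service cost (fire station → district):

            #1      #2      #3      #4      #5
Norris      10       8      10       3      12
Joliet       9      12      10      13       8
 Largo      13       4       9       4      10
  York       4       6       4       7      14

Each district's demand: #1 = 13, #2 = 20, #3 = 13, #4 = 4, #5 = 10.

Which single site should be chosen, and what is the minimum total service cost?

Choose York only; total service cost 392.

With exactly 1 open, each district uses its cheapest among the chosen.
{York}: #1→York 4·13=52, #2→York 6·20=120, #3→York 4·13=52, #4→York 7·4=28, #5→York 14·10=140. Service cost 392.
{Largo}: service cost 482
{Norris}: service cost 552
Among all 4 size-1 choices, {York} is lowest.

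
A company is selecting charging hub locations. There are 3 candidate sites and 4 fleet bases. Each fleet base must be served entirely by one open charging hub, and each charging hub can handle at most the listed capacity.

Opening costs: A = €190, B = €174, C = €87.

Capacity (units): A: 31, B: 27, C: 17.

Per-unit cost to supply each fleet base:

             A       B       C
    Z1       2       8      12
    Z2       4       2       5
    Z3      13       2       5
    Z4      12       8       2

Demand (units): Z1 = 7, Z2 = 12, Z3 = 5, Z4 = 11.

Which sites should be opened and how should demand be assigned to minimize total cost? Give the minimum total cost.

Open {B, C}: Z1→B 8·7=56, Z2→B 2·12=24, Z3→B 2·5=10, Z4→C 2·11=22.
Loads: B carries 24/27, C carries 11/17. Service 112; fixed 261; total 373.
Next best feasible plan costs 386.

Minimum total cost: 373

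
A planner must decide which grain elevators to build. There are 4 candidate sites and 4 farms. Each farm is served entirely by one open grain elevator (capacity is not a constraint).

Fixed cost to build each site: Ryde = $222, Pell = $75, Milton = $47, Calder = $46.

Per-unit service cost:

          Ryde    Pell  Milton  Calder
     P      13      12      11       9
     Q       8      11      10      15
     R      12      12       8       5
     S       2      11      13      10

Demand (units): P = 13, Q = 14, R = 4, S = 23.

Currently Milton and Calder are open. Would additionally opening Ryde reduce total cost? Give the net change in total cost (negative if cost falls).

No — net change +10 (cost rises by 10).

Current service cost with {Milton, Calder}: 507.
Adding Ryde: each farm re-picks its cheapest; new service cost 295, saving 212.
Extra fixed cost: 222. Net change = 222 − 212 = 10.
(Totals: 600 → 610.)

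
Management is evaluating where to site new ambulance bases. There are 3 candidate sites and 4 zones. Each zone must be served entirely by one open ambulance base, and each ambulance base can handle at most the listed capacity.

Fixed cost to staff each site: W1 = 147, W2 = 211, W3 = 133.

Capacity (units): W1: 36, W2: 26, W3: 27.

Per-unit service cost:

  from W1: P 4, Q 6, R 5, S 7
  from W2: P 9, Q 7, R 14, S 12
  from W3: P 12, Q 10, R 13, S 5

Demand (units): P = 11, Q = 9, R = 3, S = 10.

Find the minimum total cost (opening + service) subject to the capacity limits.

Open {W1}: P→W1 4·11=44, Q→W1 6·9=54, R→W1 5·3=15, S→W1 7·10=70.
Loads: W1 carries 33/36. Service 183; fixed 147; total 330.
Next best feasible plan costs 443.

Minimum total cost: 330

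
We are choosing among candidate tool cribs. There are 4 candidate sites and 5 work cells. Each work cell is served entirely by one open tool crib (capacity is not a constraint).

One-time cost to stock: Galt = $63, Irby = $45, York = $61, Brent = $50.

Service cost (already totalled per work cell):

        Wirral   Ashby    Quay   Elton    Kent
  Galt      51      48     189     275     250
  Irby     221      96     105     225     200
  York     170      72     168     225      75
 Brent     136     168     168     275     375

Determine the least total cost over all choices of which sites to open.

Minimum total cost: 673

For any fixed open set, each work cell goes to its cheapest open site; total = fixed + service.
{Galt, Irby, York}: Wirral→Galt 51, Ashby→Galt 48, Quay→Irby 105, Elton→Irby 225, Kent→York 75. Service 504; fixed 169; total 673.
{Galt, York}: service 567 + fixed 124 = 691
{Galt, Irby, York, Brent}: Wirral→Galt 51, Ashby→Galt 48, Quay→Irby 105, Elton→Irby 225, Kent→York 75. Service 504; fixed 219; total 723.
{Irby}: Wirral→Irby 221, Ashby→Irby 96, Quay→Irby 105, Elton→Irby 225, Kent→Irby 200. Service 847; fixed 45; total 892.
No other subset beats 673.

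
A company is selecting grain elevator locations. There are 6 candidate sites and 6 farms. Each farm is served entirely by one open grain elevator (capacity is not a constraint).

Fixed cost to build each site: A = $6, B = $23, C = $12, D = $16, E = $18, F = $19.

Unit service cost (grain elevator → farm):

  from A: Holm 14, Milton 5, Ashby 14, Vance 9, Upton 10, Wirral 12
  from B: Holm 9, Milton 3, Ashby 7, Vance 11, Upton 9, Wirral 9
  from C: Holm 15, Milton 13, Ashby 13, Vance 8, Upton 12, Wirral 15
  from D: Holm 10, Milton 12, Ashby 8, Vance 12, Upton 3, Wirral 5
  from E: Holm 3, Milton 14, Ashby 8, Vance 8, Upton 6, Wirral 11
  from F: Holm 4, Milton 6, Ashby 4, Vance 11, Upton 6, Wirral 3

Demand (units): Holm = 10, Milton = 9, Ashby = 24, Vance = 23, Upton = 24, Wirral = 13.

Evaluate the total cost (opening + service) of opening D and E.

Total cost: 685

Each farm is assigned to its cheapest site among the open ones.
{D, E}: Holm→E 3·10=30, Milton→D 12·9=108, Ashby→D 8·24=192, Vance→E 8·23=184, Upton→D 3·24=72, Wirral→D 5·13=65. Service 651; fixed 34; total 685.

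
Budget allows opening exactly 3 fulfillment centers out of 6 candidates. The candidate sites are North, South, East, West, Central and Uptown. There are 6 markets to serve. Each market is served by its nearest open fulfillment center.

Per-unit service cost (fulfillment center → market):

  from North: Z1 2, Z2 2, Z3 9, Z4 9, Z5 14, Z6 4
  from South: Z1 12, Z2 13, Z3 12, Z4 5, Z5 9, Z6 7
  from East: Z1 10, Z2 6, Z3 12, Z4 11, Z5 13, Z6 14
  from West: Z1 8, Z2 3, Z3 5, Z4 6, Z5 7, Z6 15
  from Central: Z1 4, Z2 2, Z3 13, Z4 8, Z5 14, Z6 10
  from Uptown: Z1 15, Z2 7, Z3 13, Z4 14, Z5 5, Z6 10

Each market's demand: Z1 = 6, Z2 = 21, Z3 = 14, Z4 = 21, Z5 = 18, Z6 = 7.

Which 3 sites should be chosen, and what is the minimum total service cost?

Choose North, West and Uptown; total service cost 368.

With exactly 3 open, each market uses its cheapest among the chosen.
{North, West, Uptown}: Z1→North 2·6=12, Z2→North 2·21=42, Z3→West 5·14=70, Z4→West 6·21=126, Z5→Uptown 5·18=90, Z6→North 4·7=28. Service cost 368.
{North, South, West}: service cost 383
{North, South, Uptown}: service cost 403
Among all 20 size-3 choices, {North, West, Uptown} is lowest.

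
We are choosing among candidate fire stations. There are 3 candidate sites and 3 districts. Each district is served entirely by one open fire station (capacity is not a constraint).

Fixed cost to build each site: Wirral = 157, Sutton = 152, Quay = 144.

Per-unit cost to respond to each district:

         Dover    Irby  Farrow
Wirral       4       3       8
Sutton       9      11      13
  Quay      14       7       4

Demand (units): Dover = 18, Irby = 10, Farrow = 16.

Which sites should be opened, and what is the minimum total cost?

Open Wirral only; minimum total cost 387.

For any fixed open set, each district goes to its cheapest open site; total = fixed + service.
{Wirral}: Dover→Wirral 4·18=72, Irby→Wirral 3·10=30, Farrow→Wirral 8·16=128. Service 230; fixed 157; total 387.
{Wirral, Quay}: service 166 + fixed 301 = 467
{Quay}: service 386 + fixed 144 = 530
{Wirral, Sutton, Quay}: service 166 + fixed 453 = 619
(All 7 nonempty subsets were checked; Wirral only is lowest.)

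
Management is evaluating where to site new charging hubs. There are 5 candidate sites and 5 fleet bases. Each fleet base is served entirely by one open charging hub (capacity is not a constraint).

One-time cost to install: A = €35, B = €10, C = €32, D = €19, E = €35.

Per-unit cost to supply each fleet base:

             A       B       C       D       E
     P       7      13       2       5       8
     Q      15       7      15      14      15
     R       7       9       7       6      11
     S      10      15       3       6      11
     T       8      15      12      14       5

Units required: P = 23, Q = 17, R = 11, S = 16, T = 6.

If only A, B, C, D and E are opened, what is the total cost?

Total cost: 440

Each fleet base is assigned to its cheapest site among the open ones.
{A, B, C, D, E}: P→C 2·23=46, Q→B 7·17=119, R→D 6·11=66, S→C 3·16=48, T→E 5·6=30. Service 309; fixed 131; total 440.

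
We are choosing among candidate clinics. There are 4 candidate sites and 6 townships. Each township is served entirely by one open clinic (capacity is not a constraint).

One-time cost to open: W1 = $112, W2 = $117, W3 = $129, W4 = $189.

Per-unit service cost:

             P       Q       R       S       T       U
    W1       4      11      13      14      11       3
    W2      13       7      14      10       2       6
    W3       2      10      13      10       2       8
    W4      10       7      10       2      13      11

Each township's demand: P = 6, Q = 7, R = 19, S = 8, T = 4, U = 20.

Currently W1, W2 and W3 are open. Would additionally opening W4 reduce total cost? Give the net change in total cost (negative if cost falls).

No — net change +68 (cost rises by 68).

Current service cost with {W1, W2, W3}: 456.
Adding W4: each township re-picks its cheapest; new service cost 335, saving 121.
Extra fixed cost: 189. Net change = 189 − 121 = 68.
(Totals: 814 → 882.)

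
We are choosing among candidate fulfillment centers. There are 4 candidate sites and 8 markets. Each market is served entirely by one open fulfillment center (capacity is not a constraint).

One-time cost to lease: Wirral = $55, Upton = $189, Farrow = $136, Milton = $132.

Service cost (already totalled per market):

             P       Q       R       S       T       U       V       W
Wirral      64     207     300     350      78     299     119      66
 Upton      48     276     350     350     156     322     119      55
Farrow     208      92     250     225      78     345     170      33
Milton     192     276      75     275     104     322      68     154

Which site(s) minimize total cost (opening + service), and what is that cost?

Open Wirral, Farrow and Milton; minimum total cost 1257.

For any fixed open set, each market goes to its cheapest open site; total = fixed + service.
{Wirral, Farrow, Milton}: P→Wirral 64, Q→Farrow 92, R→Milton 75, S→Farrow 225, T→Wirral 78, U→Wirral 299, V→Milton 68, W→Farrow 33. Service 934; fixed 323; total 1257.
{Wirral, Milton}: service 1132 + fixed 187 = 1319
{Wirral, Farrow}: P→Wirral 64, Q→Farrow 92, R→Farrow 250, S→Farrow 225, T→Wirral 78, U→Wirral 299, V→Wirral 119, W→Farrow 33. Service 1160; fixed 191; total 1351.
{Wirral, Upton, Farrow, Milton}: P→Upton 48, Q→Farrow 92, R→Milton 75, S→Farrow 225, T→Wirral 78, U→Wirral 299, V→Milton 68, W→Farrow 33. Service 918; fixed 512; total 1430.
(All 15 nonempty subsets were checked; Wirral, Farrow and Milton is lowest.)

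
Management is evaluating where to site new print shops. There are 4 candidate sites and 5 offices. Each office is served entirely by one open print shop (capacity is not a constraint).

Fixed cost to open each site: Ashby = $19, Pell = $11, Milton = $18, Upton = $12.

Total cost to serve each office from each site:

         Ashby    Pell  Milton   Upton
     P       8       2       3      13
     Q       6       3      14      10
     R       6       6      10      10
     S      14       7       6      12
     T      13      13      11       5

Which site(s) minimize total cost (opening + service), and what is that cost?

Open Pell only; minimum total cost 42.

For any fixed open set, each office goes to its cheapest open site; total = fixed + service.
{Pell}: P→Pell 2, Q→Pell 3, R→Pell 6, S→Pell 7, T→Pell 13. Service 31; fixed 11; total 42.
{Pell, Upton}: service 23 + fixed 23 = 46
{Pell, Milton}: service 28 + fixed 29 = 57
{Ashby, Pell, Milton, Upton}: P→Pell 2, Q→Pell 3, R→Ashby 6, S→Milton 6, T→Upton 5. Service 22; fixed 60; total 82.
No other subset beats 42.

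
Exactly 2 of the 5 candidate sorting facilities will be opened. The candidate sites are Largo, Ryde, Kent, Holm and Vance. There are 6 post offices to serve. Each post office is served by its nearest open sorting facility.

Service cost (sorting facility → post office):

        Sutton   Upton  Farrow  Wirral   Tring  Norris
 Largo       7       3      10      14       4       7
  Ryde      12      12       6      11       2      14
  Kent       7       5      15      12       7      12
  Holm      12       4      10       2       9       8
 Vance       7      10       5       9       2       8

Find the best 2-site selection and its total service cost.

With exactly 2 open, each post office uses its cheapest among the chosen.
{Holm, Vance}: Sutton→Vance 7, Upton→Holm 4, Farrow→Vance 5, Wirral→Holm 2, Tring→Vance 2, Norris→Holm 8. Service cost 28.
{Largo, Holm}: service cost 33
{Largo, Vance}: service cost 33
Among all 10 size-2 choices, {Holm, Vance} is lowest.

Choose Holm and Vance; total service cost 28.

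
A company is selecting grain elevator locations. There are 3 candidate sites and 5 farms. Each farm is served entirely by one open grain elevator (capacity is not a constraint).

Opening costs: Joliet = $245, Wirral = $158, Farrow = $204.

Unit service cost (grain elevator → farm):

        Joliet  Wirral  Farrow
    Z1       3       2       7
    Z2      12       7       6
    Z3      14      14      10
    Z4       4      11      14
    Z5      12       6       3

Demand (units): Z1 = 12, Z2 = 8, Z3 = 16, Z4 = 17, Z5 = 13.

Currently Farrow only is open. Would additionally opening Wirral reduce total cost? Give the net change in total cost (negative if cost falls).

No — net change +47 (cost rises by 47).

Current service cost with {Farrow}: 569.
Adding Wirral: each farm re-picks its cheapest; new service cost 458, saving 111.
Extra fixed cost: 158. Net change = 158 − 111 = 47.
(Totals: 773 → 820.)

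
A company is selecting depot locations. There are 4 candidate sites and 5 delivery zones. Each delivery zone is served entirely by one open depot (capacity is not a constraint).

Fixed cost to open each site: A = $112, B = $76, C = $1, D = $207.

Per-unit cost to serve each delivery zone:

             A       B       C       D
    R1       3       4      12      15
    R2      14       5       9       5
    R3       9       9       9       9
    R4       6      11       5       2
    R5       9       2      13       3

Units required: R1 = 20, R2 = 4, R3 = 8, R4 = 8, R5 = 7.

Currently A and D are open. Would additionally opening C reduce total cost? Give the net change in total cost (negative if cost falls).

No — net change +1 (cost rises by 1).

Current service cost with {A, D}: 189.
Adding C: each delivery zone re-picks its cheapest; new service cost 189, saving 0.
Extra fixed cost: 1. Net change = 1 − 0 = 1.
(Totals: 508 → 509.)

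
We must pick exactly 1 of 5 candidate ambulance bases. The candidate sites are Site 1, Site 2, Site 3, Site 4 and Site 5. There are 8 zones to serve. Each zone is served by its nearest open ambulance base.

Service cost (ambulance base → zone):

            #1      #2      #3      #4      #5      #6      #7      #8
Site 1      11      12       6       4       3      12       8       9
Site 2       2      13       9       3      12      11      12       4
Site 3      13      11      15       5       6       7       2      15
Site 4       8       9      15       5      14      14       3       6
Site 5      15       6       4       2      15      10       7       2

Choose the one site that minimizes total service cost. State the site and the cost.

Choose Site 5 only; total service cost 61.

With exactly 1 open, each zone uses its cheapest among the chosen.
{Site 5}: #1→Site 5 15, #2→Site 5 6, #3→Site 5 4, #4→Site 5 2, #5→Site 5 15, #6→Site 5 10, #7→Site 5 7, #8→Site 5 2. Service cost 61.
{Site 1}: service cost 65
{Site 2}: service cost 66
Among all 5 size-1 choices, {Site 5} is lowest.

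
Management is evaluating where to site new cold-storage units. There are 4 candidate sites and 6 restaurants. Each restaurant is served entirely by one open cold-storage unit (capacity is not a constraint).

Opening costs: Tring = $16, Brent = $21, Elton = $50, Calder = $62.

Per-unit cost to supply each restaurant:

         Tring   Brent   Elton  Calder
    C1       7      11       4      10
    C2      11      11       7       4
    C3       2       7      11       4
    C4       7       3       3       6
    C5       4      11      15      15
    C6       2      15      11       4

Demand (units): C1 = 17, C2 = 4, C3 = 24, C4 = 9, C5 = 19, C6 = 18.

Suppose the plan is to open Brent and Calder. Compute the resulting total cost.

Each restaurant is assigned to its cheapest site among the open ones.
{Brent, Calder}: C1→Calder 10·17=170, C2→Calder 4·4=16, C3→Calder 4·24=96, C4→Brent 3·9=27, C5→Brent 11·19=209, C6→Calder 4·18=72. Service 590; fixed 83; total 673.

Total cost: 673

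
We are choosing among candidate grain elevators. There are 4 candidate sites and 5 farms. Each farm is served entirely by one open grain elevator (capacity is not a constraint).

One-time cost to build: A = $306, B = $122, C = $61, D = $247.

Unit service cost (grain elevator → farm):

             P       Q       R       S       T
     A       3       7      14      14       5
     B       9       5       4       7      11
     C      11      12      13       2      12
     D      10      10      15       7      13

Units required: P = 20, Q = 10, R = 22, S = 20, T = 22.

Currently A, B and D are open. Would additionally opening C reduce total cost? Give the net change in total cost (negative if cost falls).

Yes — net change −39 (cost falls by 39).

Current service cost with {A, B, D}: 448.
Adding C: each farm re-picks its cheapest; new service cost 348, saving 100.
Extra fixed cost: 61. Net change = 61 − 100 = -39.
(Totals: 1123 → 1084.)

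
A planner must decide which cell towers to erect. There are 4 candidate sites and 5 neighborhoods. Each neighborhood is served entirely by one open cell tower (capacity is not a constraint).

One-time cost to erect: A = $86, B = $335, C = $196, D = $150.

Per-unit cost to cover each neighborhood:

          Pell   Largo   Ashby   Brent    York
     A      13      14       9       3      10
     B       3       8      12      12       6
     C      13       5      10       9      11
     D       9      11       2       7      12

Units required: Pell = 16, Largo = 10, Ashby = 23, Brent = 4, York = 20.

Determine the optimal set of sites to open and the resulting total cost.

Open D only; minimum total cost 718.

For any fixed open set, each neighborhood goes to its cheapest open site; total = fixed + service.
{D}: Pell→D 9·16=144, Largo→D 11·10=110, Ashby→D 2·23=46, Brent→D 7·4=28, York→D 12·20=240. Service 568; fixed 150; total 718.
{A, D}: service 512 + fixed 236 = 748
{B, D}: service 322 + fixed 485 = 807
{A, B, C, D}: Pell→B 3·16=48, Largo→C 5·10=50, Ashby→D 2·23=46, Brent→A 3·4=12, York→B 6·20=120. Service 276; fixed 767; total 1043.
No other subset beats 718.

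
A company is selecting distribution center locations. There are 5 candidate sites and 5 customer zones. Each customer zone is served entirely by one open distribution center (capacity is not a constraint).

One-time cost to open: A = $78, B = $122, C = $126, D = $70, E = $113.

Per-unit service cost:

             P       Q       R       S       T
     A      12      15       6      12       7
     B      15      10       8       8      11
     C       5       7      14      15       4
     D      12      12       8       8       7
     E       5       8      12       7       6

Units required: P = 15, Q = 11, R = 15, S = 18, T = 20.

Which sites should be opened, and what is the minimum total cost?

For any fixed open set, each customer zone goes to its cheapest open site; total = fixed + service.
{A, E}: P→E 5·15=75, Q→E 8·11=88, R→A 6·15=90, S→E 7·18=126, T→E 6·20=120. Service 499; fixed 191; total 690.
{C, D}: service 496 + fixed 196 = 692
{E}: P→E 5·15=75, Q→E 8·11=88, R→E 12·15=180, S→E 7·18=126, T→E 6·20=120. Service 589; fixed 113; total 702.
{A, B, C, D, E}: P→C 5·15=75, Q→C 7·11=77, R→A 6·15=90, S→E 7·18=126, T→C 4·20=80. Service 448; fixed 509; total 957.
No other subset beats 690.

Open A and E; minimum total cost 690.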